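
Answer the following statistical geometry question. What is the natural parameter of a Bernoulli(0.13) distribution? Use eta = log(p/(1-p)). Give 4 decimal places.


Natural parameter for Bernoulli: eta = log(p/(1-p)).
p = 0.13, 1-p = 0.87.
p/(1-p) = 0.149425.
eta = log(0.149425) = -1.9010

-1.9010


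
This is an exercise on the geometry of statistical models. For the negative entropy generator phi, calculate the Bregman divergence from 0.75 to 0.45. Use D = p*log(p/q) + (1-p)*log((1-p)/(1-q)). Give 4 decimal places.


Bregman divergence with negative entropy generator:
D = p*log(p/q) + (1-p)*log((1-p)/(1-q)).
p = 0.75, q = 0.45.
p*log(p/q) = 0.75*log(0.75/0.45) = 0.383119.
(1-p)*log((1-p)/(1-q)) = 0.25*log(0.25/0.55) = -0.197114.
D = 0.383119 + -0.197114 = 0.1860

0.1860


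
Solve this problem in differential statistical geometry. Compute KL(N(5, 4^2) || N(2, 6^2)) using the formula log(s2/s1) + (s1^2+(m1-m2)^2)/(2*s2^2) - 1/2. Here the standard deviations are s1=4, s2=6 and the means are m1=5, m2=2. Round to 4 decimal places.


KL divergence between normal distributions:
KL = log(s2/s1) + (s1^2 + (m1-m2)^2)/(2*s2^2) - 1/2.
log(6/4) = 0.405465.
(4^2 + (5-2)^2)/(2*6^2) = (16 + 9)/72 = 0.347222.
KL = 0.405465 + 0.347222 - 0.5 = 0.2527

0.2527


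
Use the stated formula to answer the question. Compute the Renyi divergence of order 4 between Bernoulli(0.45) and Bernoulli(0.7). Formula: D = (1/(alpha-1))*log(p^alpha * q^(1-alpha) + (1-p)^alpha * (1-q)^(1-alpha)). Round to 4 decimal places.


Renyi divergence of order alpha between Bernoulli distributions:
D = (1/(alpha-1))*log(p^alpha * q^(1-alpha) + (1-p)^alpha * (1-q)^(1-alpha)).
alpha = 4, p = 0.45, q = 0.7.
p^alpha * q^(1-alpha) = 0.45^4 * 0.7^-3 = 0.119552.
(1-p)^alpha * (1-q)^(1-alpha) = 0.55^4 * 0.3^-3 = 3.38912.
sum = 0.119552 + 3.38912 = 3.508672.
D = (1/3)*log(3.508672) = 0.4184

0.4184


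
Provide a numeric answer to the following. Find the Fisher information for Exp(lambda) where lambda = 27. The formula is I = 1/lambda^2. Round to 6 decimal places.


Fisher information for exponential: I(lambda) = 1/lambda^2.
lambda = 27, lambda^2 = 729.
I = 1/729 = 0.001372

0.001372


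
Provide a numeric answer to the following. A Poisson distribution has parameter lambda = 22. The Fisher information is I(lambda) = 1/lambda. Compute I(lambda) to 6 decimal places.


Fisher information for Poisson: I(lambda) = 1/lambda.
lambda = 22.
I(lambda) = 1/22 = 0.045455

0.045455


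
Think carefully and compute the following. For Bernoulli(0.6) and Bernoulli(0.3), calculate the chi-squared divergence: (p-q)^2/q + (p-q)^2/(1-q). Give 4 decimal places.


Chi-squared divergence between Bernoulli distributions:
chi^2 = (p-q)^2/q + (p-q)^2/(1-q).
p = 0.6, q = 0.3, p-q = 0.3.
(p-q)^2 = 0.09.
term1 = 0.09/0.3 = 0.3.
term2 = 0.09/0.7 = 0.128571.
chi^2 = 0.3 + 0.128571 = 0.4286

0.4286


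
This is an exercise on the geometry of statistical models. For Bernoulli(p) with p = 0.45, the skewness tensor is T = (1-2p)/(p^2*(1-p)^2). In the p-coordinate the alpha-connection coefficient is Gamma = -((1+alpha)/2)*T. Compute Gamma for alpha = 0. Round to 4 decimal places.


Skewness (Amari-Chentsov) tensor: T = (1-2p)/(p^2*(1-p)^2).
p = 0.45, 1-2p = 0.1, p^2 = 0.2025, (1-p)^2 = 0.3025.
T = 0.1/(0.2025 * 0.3025) = 1.632486.
In the p-coordinate, Gamma^(alpha) = Gamma^(0) - (alpha/2)*T with Gamma^(0) = (1/2)*g'(p) = -T/2,
so Gamma^(alpha) = -((1+alpha)/2)*T.
alpha = 0, -(1+alpha)/2 = -0.5.
Gamma = -0.5 * 1.632486 = -0.8162

-0.8162


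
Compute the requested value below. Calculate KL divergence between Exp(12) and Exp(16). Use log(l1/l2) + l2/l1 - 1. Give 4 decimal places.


KL divergence for exponential family:
KL = log(l1/l2) + l2/l1 - 1.
log(12/16) = -0.287682.
16/12 = 1.333333.
KL = -0.287682 + 1.333333 - 1 = 0.0457

0.0457


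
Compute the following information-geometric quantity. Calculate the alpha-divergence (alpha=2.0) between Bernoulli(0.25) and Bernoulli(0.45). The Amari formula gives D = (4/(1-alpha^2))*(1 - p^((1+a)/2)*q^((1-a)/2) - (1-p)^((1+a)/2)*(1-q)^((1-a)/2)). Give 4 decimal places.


Amari alpha-divergence:
D = (4/(1-alpha^2))*(1 - p^((1+a)/2)*q^((1-a)/2) - (1-p)^((1+a)/2)*(1-q)^((1-a)/2)).
alpha = 2.0, p = 0.25, q = 0.45.
e1 = (1+alpha)/2 = 1.5, e2 = (1-alpha)/2 = -0.5.
t1 = p^e1 * q^e2 = 0.25^1.5 * 0.45^-0.5 = 0.186339.
t2 = (1-p)^e1 * (1-q)^e2 = 0.75^1.5 * 0.55^-0.5 = 0.875811.
4/(1-alpha^2) = -1.333333.
D = -1.333333*(1 - 0.186339 - 0.875811) = 0.0829

0.0829


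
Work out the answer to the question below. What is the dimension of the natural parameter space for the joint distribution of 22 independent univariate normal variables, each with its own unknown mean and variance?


Exponential family dimension calculation:
Each univariate normal has two natural parameters (mu/sigma^2 and -1/(2 sigma^2)).
With 22 independent components, dim = 2 * 22 = 44.

44


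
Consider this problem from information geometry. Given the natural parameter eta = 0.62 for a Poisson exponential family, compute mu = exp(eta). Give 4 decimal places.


Expectation parameter for Poisson exponential family:
mu = exp(eta).
eta = 0.62.
mu = exp(0.62) = 1.8589

1.8589


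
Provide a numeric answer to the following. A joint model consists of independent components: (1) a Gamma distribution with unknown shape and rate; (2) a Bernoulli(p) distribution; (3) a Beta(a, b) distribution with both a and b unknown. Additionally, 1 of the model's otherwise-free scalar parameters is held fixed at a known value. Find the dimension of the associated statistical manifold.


The dimension of a statistical manifold equals the number of free
(independent) real parameters of the model. For a product of independent
blocks the parameter counts add.
- Gamma (shape, rate): 2.
- Bernoulli (p): 1.
- Beta (a, b): 2.
Total = 2 + 1 + 2 = 5.
1 parameter(s) fixed at known values: 5 - 1 = 4.
Dimension = 4

4


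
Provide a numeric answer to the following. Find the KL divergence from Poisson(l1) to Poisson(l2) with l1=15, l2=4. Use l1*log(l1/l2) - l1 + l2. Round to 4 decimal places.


KL divergence for Poisson:
KL = l1*log(l1/l2) - l1 + l2.
l1 = 15, l2 = 4.
log(15/4) = 1.321756.
l1*log(l1/l2) = 15 * 1.321756 = 19.826338.
KL = 19.826338 - 15 + 4 = 8.8263

8.8263


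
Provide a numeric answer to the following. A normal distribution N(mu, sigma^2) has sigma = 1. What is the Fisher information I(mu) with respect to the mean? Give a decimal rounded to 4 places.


The Fisher information for the mean of a normal distribution is I(mu) = 1/sigma^2.
sigma = 1, so sigma^2 = 1.
I(mu) = 1/1 = 1.0000

1.0000


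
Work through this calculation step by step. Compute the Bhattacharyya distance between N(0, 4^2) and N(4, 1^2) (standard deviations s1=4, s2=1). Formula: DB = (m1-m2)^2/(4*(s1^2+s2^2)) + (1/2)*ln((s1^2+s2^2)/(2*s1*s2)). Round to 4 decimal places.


Bhattacharyya distance between two Gaussians:
DB = (m1-m2)^2/(4*(s1^2+s2^2)) + (1/2)*ln((s1^2+s2^2)/(2*s1*s2)).
(m1-m2)^2 = (-4)^2 = 16.
s1^2+s2^2 = 16 + 1 = 17.
term1 = 16/68 = 0.235294.
term2 = 0.5*ln(17/8.0) = 0.376886.
DB = 0.235294 + 0.376886 = 0.6122

0.6122


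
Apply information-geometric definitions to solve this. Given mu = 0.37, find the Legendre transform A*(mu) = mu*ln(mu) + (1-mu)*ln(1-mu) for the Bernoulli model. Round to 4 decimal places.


Legendre transform for Bernoulli:
A*(mu) = mu*log(mu) + (1-mu)*log(1-mu).
mu = 0.37, 1-mu = 0.63.
mu*log(mu) = 0.37*log(0.37) = -0.367873.
(1-mu)*log(1-mu) = 0.63*log(0.63) = -0.291082.
A* = -0.367873 + -0.291082 = -0.6590

-0.6590


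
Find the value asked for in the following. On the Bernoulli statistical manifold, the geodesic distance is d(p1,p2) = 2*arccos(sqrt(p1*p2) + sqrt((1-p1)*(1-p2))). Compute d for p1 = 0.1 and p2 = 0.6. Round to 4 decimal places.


Geodesic distance on Bernoulli manifold:
d(p1,p2) = 2*arccos(sqrt(p1*p2) + sqrt((1-p1)*(1-p2))).
sqrt(p1*p2) = sqrt(0.1*0.6) = 0.244949.
sqrt((1-p1)*(1-p2)) = sqrt(0.9*0.4) = 0.6.
arg = 0.244949 + 0.6 = 0.844949.
d = 2*arccos(0.844949) = 1.1287

1.1287


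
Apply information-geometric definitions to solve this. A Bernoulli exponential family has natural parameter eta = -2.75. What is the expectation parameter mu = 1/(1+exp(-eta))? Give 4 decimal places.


Dual coordinate (expectation parameter) for Bernoulli:
mu = 1/(1+exp(-eta)).
eta = -2.75.
exp(-eta) = exp(2.75) = 15.642632.
mu = 1/(1+15.642632) = 0.0601

0.0601


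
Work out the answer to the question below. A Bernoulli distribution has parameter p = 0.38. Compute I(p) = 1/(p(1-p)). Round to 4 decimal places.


For Bernoulli(p), Fisher information is I(p) = 1/(p*(1-p)).
p = 0.38, 1-p = 0.62.
p*(1-p) = 0.2356.
I(p) = 1/0.2356 = 4.2445

4.2445


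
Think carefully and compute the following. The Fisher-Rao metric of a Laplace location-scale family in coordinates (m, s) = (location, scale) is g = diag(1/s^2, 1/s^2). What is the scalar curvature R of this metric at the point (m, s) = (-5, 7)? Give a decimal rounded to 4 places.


The metric has the form g = (A dm^2 + B ds^2)/s^2 with A = 1, B = 1.
Substitute u = sqrt(A/B)*m: g = B*(du^2 + ds^2)/s^2, i.e. B times the
Poincare upper half-plane metric, which has constant Gaussian curvature -1.
Scaling a 2D metric by a constant c divides the Gaussian curvature by c,
so K = -1/B = -1/(1) = -1.0000 everywhere (the point (m, s) = (-5, 7) is irrelevant:
the curvature is constant).
Scalar curvature in dimension 2: R = 2K = -2/(1) = -2.0000.

-2.0000


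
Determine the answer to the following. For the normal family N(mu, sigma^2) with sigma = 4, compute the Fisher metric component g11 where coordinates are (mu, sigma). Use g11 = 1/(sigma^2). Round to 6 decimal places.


For the 2-parameter normal family, the Fisher metric has:
  g11 = 1/sigma^2, g22 = 2/sigma^2.
sigma = 4, sigma^2 = 16.
g11 = 0.062500

0.062500


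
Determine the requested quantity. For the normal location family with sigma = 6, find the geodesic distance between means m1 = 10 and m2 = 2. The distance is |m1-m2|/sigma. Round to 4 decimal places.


On the fixed-variance normal subfamily, geodesic distance = |m1-m2|/sigma.
|10 - 2| = 8.
sigma = 6.
d = 8/6 = 1.3333

1.3333


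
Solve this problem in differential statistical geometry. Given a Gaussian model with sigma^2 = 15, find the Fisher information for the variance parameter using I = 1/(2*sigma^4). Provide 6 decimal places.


Fisher information for variance: I(sigma^2) = 1/(2*sigma^4).
sigma^2 = 15, so sigma^4 = 225.
I = 1/(2*225) = 1/450 = 0.002222

0.002222


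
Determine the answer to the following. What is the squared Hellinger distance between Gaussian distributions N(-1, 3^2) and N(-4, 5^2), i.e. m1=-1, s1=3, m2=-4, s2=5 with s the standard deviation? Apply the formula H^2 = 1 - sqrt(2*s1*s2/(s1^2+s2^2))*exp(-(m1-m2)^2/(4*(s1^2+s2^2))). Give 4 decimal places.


Squared Hellinger distance for Gaussians:
H^2 = 1 - sqrt(2*s1*s2/(s1^2+s2^2)) * exp(-(m1-m2)^2/(4*(s1^2+s2^2))).
s1^2 = 9, s2^2 = 25, s1^2+s2^2 = 34.
sqrt(2*3*5/(34)) = 0.939336.
(m1-m2)^2 = (3)^2 = 9.
exp(-9/(4*34)) = exp(-0.066176) = 0.935966.
H^2 = 1 - 0.939336*0.935966 = 0.1208

0.1208


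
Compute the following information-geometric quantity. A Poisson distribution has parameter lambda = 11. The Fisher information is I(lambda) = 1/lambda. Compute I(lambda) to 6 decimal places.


Fisher information for Poisson: I(lambda) = 1/lambda.
lambda = 11.
I(lambda) = 1/11 = 0.090909

0.090909


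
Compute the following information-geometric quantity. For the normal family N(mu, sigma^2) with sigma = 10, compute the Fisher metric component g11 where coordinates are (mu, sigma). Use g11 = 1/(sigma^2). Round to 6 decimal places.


For the 2-parameter normal family, the Fisher metric has:
  g11 = 1/sigma^2, g22 = 2/sigma^2.
sigma = 10, sigma^2 = 100.
g11 = 0.010000

0.010000


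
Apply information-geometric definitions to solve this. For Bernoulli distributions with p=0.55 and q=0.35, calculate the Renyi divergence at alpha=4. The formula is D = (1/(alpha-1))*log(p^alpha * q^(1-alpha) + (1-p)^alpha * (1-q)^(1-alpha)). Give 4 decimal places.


Renyi divergence of order alpha between Bernoulli distributions:
D = (1/(alpha-1))*log(p^alpha * q^(1-alpha) + (1-p)^alpha * (1-q)^(1-alpha)).
alpha = 4, p = 0.55, q = 0.35.
p^alpha * q^(1-alpha) = 0.55^4 * 0.35^-3 = 2.134257.
(1-p)^alpha * (1-q)^(1-alpha) = 0.45^4 * 0.65^-3 = 0.149317.
sum = 2.134257 + 0.149317 = 2.283574.
D = (1/3)*log(2.283574) = 0.2752

0.2752


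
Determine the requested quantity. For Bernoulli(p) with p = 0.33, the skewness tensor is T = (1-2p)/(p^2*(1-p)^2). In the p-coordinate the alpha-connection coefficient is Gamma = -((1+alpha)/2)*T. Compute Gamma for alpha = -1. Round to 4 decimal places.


Skewness (Amari-Chentsov) tensor: T = (1-2p)/(p^2*(1-p)^2).
p = 0.33, 1-2p = 0.34, p^2 = 0.1089, (1-p)^2 = 0.4489.
T = 0.34/(0.1089 * 0.4489) = 6.955069.
In the p-coordinate, Gamma^(alpha) = Gamma^(0) - (alpha/2)*T with Gamma^(0) = (1/2)*g'(p) = -T/2,
so Gamma^(alpha) = -((1+alpha)/2)*T.
alpha = -1, -(1+alpha)/2 = 0.0.
Gamma = 0.0 * 6.955069 = 0.0000

0.0000


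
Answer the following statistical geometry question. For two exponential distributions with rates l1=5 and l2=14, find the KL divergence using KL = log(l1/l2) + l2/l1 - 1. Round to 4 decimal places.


KL divergence for exponential family:
KL = log(l1/l2) + l2/l1 - 1.
log(5/14) = -1.029619.
14/5 = 2.8.
KL = -1.029619 + 2.8 - 1 = 0.7704

0.7704


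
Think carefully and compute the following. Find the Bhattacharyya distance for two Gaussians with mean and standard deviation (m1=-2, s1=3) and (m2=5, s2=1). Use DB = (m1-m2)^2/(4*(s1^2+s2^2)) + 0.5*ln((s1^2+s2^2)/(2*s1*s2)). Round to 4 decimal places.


Bhattacharyya distance between two Gaussians:
DB = (m1-m2)^2/(4*(s1^2+s2^2)) + (1/2)*ln((s1^2+s2^2)/(2*s1*s2)).
(m1-m2)^2 = (-7)^2 = 49.
s1^2+s2^2 = 9 + 1 = 10.
term1 = 49/40 = 1.225.
term2 = 0.5*ln(10/6.0) = 0.255413.
DB = 1.225 + 0.255413 = 1.4804

1.4804


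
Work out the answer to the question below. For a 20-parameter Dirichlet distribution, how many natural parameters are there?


Exponential family dimension calculation:
Dirichlet with 20 components has 20 natural parameters.

20


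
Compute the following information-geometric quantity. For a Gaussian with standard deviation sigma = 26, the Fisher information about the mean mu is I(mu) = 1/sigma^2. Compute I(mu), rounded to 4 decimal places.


The Fisher information for the mean of a normal distribution is I(mu) = 1/sigma^2.
sigma = 26, so sigma^2 = 676.
I(mu) = 1/676 = 0.0015

0.0015


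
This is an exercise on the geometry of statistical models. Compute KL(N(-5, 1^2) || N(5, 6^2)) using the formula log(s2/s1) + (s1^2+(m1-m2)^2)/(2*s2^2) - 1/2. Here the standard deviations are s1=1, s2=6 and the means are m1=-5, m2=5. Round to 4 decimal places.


KL divergence between normal distributions:
KL = log(s2/s1) + (s1^2 + (m1-m2)^2)/(2*s2^2) - 1/2.
log(6/1) = 1.791759.
(1^2 + (-5-5)^2)/(2*6^2) = (1 + 100)/72 = 1.402778.
KL = 1.791759 + 1.402778 - 0.5 = 2.6945

2.6945


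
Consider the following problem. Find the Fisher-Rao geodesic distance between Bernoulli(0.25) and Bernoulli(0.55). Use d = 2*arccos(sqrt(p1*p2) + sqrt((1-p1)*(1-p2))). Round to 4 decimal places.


Geodesic distance on Bernoulli manifold:
d(p1,p2) = 2*arccos(sqrt(p1*p2) + sqrt((1-p1)*(1-p2))).
sqrt(p1*p2) = sqrt(0.25*0.55) = 0.37081.
sqrt((1-p1)*(1-p2)) = sqrt(0.75*0.45) = 0.580948.
arg = 0.37081 + 0.580948 = 0.951757.
d = 2*arccos(0.951757) = 0.6238

0.6238


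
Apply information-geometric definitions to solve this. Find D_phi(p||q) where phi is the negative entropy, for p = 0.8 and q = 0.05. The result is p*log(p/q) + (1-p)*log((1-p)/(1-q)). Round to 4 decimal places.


Bregman divergence with negative entropy generator:
D = p*log(p/q) + (1-p)*log((1-p)/(1-q)).
p = 0.8, q = 0.05.
p*log(p/q) = 0.8*log(0.8/0.05) = 2.218071.
(1-p)*log((1-p)/(1-q)) = 0.2*log(0.2/0.95) = -0.311629.
D = 2.218071 + -0.311629 = 1.9064

1.9064


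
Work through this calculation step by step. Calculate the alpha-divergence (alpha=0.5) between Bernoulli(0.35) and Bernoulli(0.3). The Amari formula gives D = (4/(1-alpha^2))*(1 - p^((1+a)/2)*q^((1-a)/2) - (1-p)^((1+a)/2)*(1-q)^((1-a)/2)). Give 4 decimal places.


Amari alpha-divergence:
D = (4/(1-alpha^2))*(1 - p^((1+a)/2)*q^((1-a)/2) - (1-p)^((1+a)/2)*(1-q)^((1-a)/2)).
alpha = 0.5, p = 0.35, q = 0.3.
e1 = (1+alpha)/2 = 0.75, e2 = (1-alpha)/2 = 0.25.
t1 = p^e1 * q^e2 = 0.35^0.75 * 0.3^0.25 = 0.336768.
t2 = (1-p)^e1 * (1-q)^e2 = 0.65^0.75 * 0.7^0.25 = 0.662155.
4/(1-alpha^2) = 5.333333.
D = 5.333333*(1 - 0.336768 - 0.662155) = 0.0057

0.0057


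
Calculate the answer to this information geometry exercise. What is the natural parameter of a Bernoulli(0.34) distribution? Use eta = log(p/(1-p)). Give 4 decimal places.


Natural parameter for Bernoulli: eta = log(p/(1-p)).
p = 0.34, 1-p = 0.66.
p/(1-p) = 0.515152.
eta = log(0.515152) = -0.6633

-0.6633


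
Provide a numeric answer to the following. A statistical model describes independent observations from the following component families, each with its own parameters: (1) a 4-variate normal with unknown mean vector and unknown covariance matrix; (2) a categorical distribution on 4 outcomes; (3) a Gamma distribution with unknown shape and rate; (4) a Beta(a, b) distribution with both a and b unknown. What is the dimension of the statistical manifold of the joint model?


The dimension of a statistical manifold equals the number of free
(independent) real parameters of the model. For a product of independent
blocks the parameter counts add.
- 4-variate normal: 4 (mean) + 4*5/2 = 10 (symmetric covariance) = 14.
- categorical on 4 outcomes (probabilities sum to 1): 4-1 = 3.
- Gamma (shape, rate): 2.
- Beta (a, b): 2.
Total = 14 + 3 + 2 + 2 = 21.
Dimension = 21

21


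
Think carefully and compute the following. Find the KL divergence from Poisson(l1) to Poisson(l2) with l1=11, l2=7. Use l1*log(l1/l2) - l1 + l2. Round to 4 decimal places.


KL divergence for Poisson:
KL = l1*log(l1/l2) - l1 + l2.
l1 = 11, l2 = 7.
log(11/7) = 0.451985.
l1*log(l1/l2) = 11 * 0.451985 = 4.971836.
KL = 4.971836 - 11 + 7 = 0.9718

0.9718


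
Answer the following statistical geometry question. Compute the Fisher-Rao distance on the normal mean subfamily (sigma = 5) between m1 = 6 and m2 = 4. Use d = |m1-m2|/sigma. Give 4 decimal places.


On the fixed-variance normal subfamily, geodesic distance = |m1-m2|/sigma.
|6 - 4| = 2.
sigma = 5.
d = 2/5 = 0.4000

0.4000


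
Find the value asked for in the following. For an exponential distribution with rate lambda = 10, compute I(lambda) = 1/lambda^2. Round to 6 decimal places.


Fisher information for exponential: I(lambda) = 1/lambda^2.
lambda = 10, lambda^2 = 100.
I = 1/100 = 0.010000

0.010000


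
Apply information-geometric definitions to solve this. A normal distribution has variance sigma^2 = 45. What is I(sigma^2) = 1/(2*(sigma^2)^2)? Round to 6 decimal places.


Fisher information for variance: I(sigma^2) = 1/(2*sigma^4).
sigma^2 = 45, so sigma^4 = 2025.
I = 1/(2*2025) = 1/4050 = 0.000247

0.000247


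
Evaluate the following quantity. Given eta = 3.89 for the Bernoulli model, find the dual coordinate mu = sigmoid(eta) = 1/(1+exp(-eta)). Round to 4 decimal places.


Dual coordinate (expectation parameter) for Bernoulli:
mu = 1/(1+exp(-eta)).
eta = 3.89.
exp(-eta) = exp(-3.89) = 0.020445.
mu = 1/(1+0.020445) = 0.9800

0.9800


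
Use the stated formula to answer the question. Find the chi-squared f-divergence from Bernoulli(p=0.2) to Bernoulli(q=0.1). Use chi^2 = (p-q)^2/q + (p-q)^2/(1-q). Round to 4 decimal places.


Chi-squared divergence between Bernoulli distributions:
chi^2 = (p-q)^2/q + (p-q)^2/(1-q).
p = 0.2, q = 0.1, p-q = 0.1.
(p-q)^2 = 0.01.
term1 = 0.01/0.1 = 0.1.
term2 = 0.01/0.9 = 0.011111.
chi^2 = 0.1 + 0.011111 = 0.1111

0.1111


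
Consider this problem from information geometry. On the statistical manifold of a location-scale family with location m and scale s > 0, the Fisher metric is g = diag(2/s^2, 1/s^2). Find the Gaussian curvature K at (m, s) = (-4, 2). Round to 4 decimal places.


The metric has the form g = (A dm^2 + B ds^2)/s^2 with A = 2, B = 1.
Substitute u = sqrt(A/B)*m: g = B*(du^2 + ds^2)/s^2, i.e. B times the
Poincare upper half-plane metric, which has constant Gaussian curvature -1.
Scaling a 2D metric by a constant c divides the Gaussian curvature by c,
so K = -1/B = -1/(1) = -1.0000 everywhere (the point (m, s) = (-4, 2) is irrelevant:
the curvature is constant).
The requested Gaussian curvature is K = -1.0000.

-1.0000


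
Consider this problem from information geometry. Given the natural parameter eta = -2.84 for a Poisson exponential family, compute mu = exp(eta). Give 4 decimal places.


Expectation parameter for Poisson exponential family:
mu = exp(eta).
eta = -2.84.
mu = exp(-2.84) = 0.0584

0.0584


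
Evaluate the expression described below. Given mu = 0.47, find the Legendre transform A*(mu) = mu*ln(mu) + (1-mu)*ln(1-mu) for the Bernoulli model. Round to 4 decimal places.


Legendre transform for Bernoulli:
A*(mu) = mu*log(mu) + (1-mu)*log(1-mu).
mu = 0.47, 1-mu = 0.53.
mu*log(mu) = 0.47*log(0.47) = -0.354861.
(1-mu)*log(1-mu) = 0.53*log(0.53) = -0.336485.
A* = -0.354861 + -0.336485 = -0.6913

-0.6913


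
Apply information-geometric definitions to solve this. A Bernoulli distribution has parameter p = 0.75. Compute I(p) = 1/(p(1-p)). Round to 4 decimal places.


For Bernoulli(p), Fisher information is I(p) = 1/(p*(1-p)).
p = 0.75, 1-p = 0.25.
p*(1-p) = 0.1875.
I(p) = 1/0.1875 = 5.3333

5.3333


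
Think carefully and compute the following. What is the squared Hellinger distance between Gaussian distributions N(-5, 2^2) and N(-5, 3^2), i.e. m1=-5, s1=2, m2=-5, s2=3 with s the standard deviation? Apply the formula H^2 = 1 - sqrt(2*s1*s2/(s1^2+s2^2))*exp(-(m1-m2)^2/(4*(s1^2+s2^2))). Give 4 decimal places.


Squared Hellinger distance for Gaussians:
H^2 = 1 - sqrt(2*s1*s2/(s1^2+s2^2)) * exp(-(m1-m2)^2/(4*(s1^2+s2^2))).
s1^2 = 4, s2^2 = 9, s1^2+s2^2 = 13.
sqrt(2*2*3/(13)) = 0.960769.
(m1-m2)^2 = (0)^2 = 0.
exp(-0/(4*13)) = exp(0.0) = 1.0.
H^2 = 1 - 0.960769*1.0 = 0.0392

0.0392


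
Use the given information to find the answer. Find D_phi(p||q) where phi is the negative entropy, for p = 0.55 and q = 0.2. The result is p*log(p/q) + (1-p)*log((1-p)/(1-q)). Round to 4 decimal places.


Bregman divergence with negative entropy generator:
D = p*log(p/q) + (1-p)*log((1-p)/(1-q)).
p = 0.55, q = 0.2.
p*log(p/q) = 0.55*log(0.55/0.2) = 0.556381.
(1-p)*log((1-p)/(1-q)) = 0.45*log(0.45/0.8) = -0.258914.
D = 0.556381 + -0.258914 = 0.2975

0.2975


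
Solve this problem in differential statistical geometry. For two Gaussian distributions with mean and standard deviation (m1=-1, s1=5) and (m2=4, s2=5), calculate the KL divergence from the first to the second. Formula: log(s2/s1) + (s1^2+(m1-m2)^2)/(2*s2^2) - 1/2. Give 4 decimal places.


KL divergence between normal distributions:
KL = log(s2/s1) + (s1^2 + (m1-m2)^2)/(2*s2^2) - 1/2.
log(5/5) = 0.0.
(5^2 + (-1-4)^2)/(2*5^2) = (25 + 25)/50 = 1.0.
KL = 0.0 + 1.0 - 0.5 = 0.5000

0.5000


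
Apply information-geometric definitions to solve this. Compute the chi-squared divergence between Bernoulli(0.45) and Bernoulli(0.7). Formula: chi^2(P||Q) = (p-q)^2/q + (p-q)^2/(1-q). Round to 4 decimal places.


Chi-squared divergence between Bernoulli distributions:
chi^2 = (p-q)^2/q + (p-q)^2/(1-q).
p = 0.45, q = 0.7, p-q = -0.25.
(p-q)^2 = 0.0625.
term1 = 0.0625/0.7 = 0.089286.
term2 = 0.0625/0.3 = 0.208333.
chi^2 = 0.089286 + 0.208333 = 0.2976

0.2976


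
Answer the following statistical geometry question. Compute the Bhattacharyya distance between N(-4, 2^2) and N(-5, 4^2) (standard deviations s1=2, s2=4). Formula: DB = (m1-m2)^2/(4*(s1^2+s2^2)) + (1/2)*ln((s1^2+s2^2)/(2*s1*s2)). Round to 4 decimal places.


Bhattacharyya distance between two Gaussians:
DB = (m1-m2)^2/(4*(s1^2+s2^2)) + (1/2)*ln((s1^2+s2^2)/(2*s1*s2)).
(m1-m2)^2 = (1)^2 = 1.
s1^2+s2^2 = 4 + 16 = 20.
term1 = 1/80 = 0.0125.
term2 = 0.5*ln(20/16.0) = 0.111572.
DB = 0.0125 + 0.111572 = 0.1241

0.1241


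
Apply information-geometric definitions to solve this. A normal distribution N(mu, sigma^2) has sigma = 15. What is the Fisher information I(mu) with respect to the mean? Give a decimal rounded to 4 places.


The Fisher information for the mean of a normal distribution is I(mu) = 1/sigma^2.
sigma = 15, so sigma^2 = 225.
I(mu) = 1/225 = 0.0044

0.0044


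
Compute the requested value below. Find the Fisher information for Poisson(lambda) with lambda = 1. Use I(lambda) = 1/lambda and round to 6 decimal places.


Fisher information for Poisson: I(lambda) = 1/lambda.
lambda = 1.
I(lambda) = 1/1 = 1.000000

1.000000


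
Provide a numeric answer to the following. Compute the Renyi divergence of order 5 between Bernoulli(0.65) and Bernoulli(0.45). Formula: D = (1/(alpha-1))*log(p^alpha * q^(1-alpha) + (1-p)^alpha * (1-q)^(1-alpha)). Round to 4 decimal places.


Renyi divergence of order alpha between Bernoulli distributions:
D = (1/(alpha-1))*log(p^alpha * q^(1-alpha) + (1-p)^alpha * (1-q)^(1-alpha)).
alpha = 5, p = 0.65, q = 0.45.
p^alpha * q^(1-alpha) = 0.65^5 * 0.45^-4 = 2.829546.
(1-p)^alpha * (1-q)^(1-alpha) = 0.35^5 * 0.55^-4 = 0.057397.
sum = 2.829546 + 0.057397 = 2.886943.
D = (1/4)*log(2.886943) = 0.2650

0.2650


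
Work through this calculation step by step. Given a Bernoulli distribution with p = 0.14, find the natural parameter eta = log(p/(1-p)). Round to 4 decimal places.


Natural parameter for Bernoulli: eta = log(p/(1-p)).
p = 0.14, 1-p = 0.86.
p/(1-p) = 0.162791.
eta = log(0.162791) = -1.8153

-1.8153


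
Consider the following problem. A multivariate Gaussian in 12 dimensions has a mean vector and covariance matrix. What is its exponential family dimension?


Exponential family dimension calculation:
For 12-dim MVN: mean has 12 params, covariance has 12*13/2 = 78 unique entries.
Total dim = 12 + 78 = 90.

90


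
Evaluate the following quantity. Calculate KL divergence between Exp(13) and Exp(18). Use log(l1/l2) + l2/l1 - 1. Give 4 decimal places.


KL divergence for exponential family:
KL = log(l1/l2) + l2/l1 - 1.
log(13/18) = -0.325422.
18/13 = 1.384615.
KL = -0.325422 + 1.384615 - 1 = 0.0592

0.0592


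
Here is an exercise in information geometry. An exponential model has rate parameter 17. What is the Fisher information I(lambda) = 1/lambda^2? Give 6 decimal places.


Fisher information for exponential: I(lambda) = 1/lambda^2.
lambda = 17, lambda^2 = 289.
I = 1/289 = 0.003460

0.003460


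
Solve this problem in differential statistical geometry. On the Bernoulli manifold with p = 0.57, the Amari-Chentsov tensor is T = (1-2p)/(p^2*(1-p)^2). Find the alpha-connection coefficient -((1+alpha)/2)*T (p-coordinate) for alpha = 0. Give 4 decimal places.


Skewness (Amari-Chentsov) tensor: T = (1-2p)/(p^2*(1-p)^2).
p = 0.57, 1-2p = -0.14, p^2 = 0.3249, (1-p)^2 = 0.1849.
T = -0.14/(0.3249 * 0.1849) = -2.330459.
In the p-coordinate, Gamma^(alpha) = Gamma^(0) - (alpha/2)*T with Gamma^(0) = (1/2)*g'(p) = -T/2,
so Gamma^(alpha) = -((1+alpha)/2)*T.
alpha = 0, -(1+alpha)/2 = -0.5.
Gamma = -0.5 * -2.330459 = 1.1652

1.1652


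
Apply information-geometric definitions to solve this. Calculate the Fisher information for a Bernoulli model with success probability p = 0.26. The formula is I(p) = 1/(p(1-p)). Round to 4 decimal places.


For Bernoulli(p), Fisher information is I(p) = 1/(p*(1-p)).
p = 0.26, 1-p = 0.74.
p*(1-p) = 0.1924.
I(p) = 1/0.1924 = 5.1975

5.1975


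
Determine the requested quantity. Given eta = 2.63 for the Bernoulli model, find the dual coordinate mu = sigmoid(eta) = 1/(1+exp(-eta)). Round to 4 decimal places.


Dual coordinate (expectation parameter) for Bernoulli:
mu = 1/(1+exp(-eta)).
eta = 2.63.
exp(-eta) = exp(-2.63) = 0.072078.
mu = 1/(1+0.072078) = 0.9328

0.9328


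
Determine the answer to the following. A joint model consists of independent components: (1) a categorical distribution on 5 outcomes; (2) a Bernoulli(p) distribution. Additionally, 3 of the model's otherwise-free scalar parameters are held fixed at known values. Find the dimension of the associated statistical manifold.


The dimension of a statistical manifold equals the number of free
(independent) real parameters of the model. For a product of independent
blocks the parameter counts add.
- categorical on 5 outcomes (probabilities sum to 1): 5-1 = 4.
- Bernoulli (p): 1.
Total = 4 + 1 = 5.
3 parameter(s) fixed at known values: 5 - 3 = 2.
Dimension = 2

2


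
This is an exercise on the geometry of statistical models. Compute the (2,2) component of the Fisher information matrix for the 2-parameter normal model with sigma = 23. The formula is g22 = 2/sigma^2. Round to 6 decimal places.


For the 2-parameter normal family, the Fisher metric has:
  g11 = 1/sigma^2, g22 = 2/sigma^2.
sigma = 23, sigma^2 = 529.
g22 = 0.003781

0.003781


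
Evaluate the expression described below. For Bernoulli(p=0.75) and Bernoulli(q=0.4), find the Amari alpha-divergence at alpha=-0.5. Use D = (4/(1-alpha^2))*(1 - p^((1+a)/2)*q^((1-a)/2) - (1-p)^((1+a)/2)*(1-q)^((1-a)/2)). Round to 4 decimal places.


Amari alpha-divergence:
D = (4/(1-alpha^2))*(1 - p^((1+a)/2)*q^((1-a)/2) - (1-p)^((1+a)/2)*(1-q)^((1-a)/2)).
alpha = -0.5, p = 0.75, q = 0.4.
e1 = (1+alpha)/2 = 0.25, e2 = (1-alpha)/2 = 0.75.
t1 = p^e1 * q^e2 = 0.75^0.25 * 0.4^0.75 = 0.468069.
t2 = (1-p)^e1 * (1-q)^e2 = 0.25^0.25 * 0.6^0.75 = 0.482057.
4/(1-alpha^2) = 5.333333.
D = 5.333333*(1 - 0.468069 - 0.482057) = 0.2660

0.2660


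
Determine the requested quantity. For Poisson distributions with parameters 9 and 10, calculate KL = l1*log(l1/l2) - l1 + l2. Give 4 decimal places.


KL divergence for Poisson:
KL = l1*log(l1/l2) - l1 + l2.
l1 = 9, l2 = 10.
log(9/10) = -0.105361.
l1*log(l1/l2) = 9 * -0.105361 = -0.948245.
KL = -0.948245 - 9 + 10 = 0.0518

0.0518


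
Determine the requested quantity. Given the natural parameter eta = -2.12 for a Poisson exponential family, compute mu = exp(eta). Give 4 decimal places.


Expectation parameter for Poisson exponential family:
mu = exp(eta).
eta = -2.12.
mu = exp(-2.12) = 0.1200

0.1200


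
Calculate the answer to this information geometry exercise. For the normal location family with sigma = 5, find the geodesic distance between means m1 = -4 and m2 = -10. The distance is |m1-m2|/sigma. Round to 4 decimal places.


On the fixed-variance normal subfamily, geodesic distance = |m1-m2|/sigma.
|-4 - -10| = 6.
sigma = 5.
d = 6/5 = 1.2000

1.2000


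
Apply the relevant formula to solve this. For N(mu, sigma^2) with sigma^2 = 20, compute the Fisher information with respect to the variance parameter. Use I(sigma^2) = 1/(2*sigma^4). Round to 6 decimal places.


Fisher information for variance: I(sigma^2) = 1/(2*sigma^4).
sigma^2 = 20, so sigma^4 = 400.
I = 1/(2*400) = 1/800 = 0.001250

0.001250


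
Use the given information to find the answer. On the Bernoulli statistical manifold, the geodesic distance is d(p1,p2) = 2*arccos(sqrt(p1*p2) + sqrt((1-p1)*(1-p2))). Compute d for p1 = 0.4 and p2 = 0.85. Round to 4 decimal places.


Geodesic distance on Bernoulli manifold:
d(p1,p2) = 2*arccos(sqrt(p1*p2) + sqrt((1-p1)*(1-p2))).
sqrt(p1*p2) = sqrt(0.4*0.85) = 0.583095.
sqrt((1-p1)*(1-p2)) = sqrt(0.6*0.15) = 0.3.
arg = 0.583095 + 0.3 = 0.883095.
d = 2*arccos(0.883095) = 0.9768

0.9768


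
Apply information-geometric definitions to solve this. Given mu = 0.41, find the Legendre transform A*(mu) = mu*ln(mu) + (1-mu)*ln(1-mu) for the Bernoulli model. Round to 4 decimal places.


Legendre transform for Bernoulli:
A*(mu) = mu*log(mu) + (1-mu)*log(1-mu).
mu = 0.41, 1-mu = 0.59.
mu*log(mu) = 0.41*log(0.41) = -0.365555.
(1-mu)*log(1-mu) = 0.59*log(0.59) = -0.311303.
A* = -0.365555 + -0.311303 = -0.6769

-0.6769


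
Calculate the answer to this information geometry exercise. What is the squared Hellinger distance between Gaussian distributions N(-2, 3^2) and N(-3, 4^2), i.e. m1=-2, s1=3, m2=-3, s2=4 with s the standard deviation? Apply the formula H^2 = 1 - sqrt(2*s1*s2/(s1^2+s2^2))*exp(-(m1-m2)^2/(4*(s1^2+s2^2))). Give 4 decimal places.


Squared Hellinger distance for Gaussians:
H^2 = 1 - sqrt(2*s1*s2/(s1^2+s2^2)) * exp(-(m1-m2)^2/(4*(s1^2+s2^2))).
s1^2 = 9, s2^2 = 16, s1^2+s2^2 = 25.
sqrt(2*3*4/(25)) = 0.979796.
(m1-m2)^2 = (1)^2 = 1.
exp(-1/(4*25)) = exp(-0.01) = 0.99005.
H^2 = 1 - 0.979796*0.99005 = 0.0300

0.0300


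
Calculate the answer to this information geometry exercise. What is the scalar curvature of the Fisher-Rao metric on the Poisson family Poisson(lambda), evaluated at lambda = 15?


This family has a single free parameter, so its statistical manifold
is 1-dimensional. The Riemann curvature tensor of any 1-dimensional
Riemannian manifold vanishes identically, so R = 0.

0


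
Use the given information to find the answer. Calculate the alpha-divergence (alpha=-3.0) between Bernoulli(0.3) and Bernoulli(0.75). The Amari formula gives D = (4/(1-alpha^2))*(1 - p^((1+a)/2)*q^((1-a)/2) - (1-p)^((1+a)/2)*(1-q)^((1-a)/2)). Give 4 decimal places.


Amari alpha-divergence:
D = (4/(1-alpha^2))*(1 - p^((1+a)/2)*q^((1-a)/2) - (1-p)^((1+a)/2)*(1-q)^((1-a)/2)).
alpha = -3.0, p = 0.3, q = 0.75.
e1 = (1+alpha)/2 = -1.0, e2 = (1-alpha)/2 = 2.0.
t1 = p^e1 * q^e2 = 0.3^-1.0 * 0.75^2.0 = 1.875.
t2 = (1-p)^e1 * (1-q)^e2 = 0.7^-1.0 * 0.25^2.0 = 0.089286.
4/(1-alpha^2) = -0.5.
D = -0.5*(1 - 1.875 - 0.089286) = 0.4821

0.4821


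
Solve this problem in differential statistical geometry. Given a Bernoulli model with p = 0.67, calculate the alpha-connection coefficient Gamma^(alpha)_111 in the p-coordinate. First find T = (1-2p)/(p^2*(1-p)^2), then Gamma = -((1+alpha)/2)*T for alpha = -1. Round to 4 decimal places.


Skewness (Amari-Chentsov) tensor: T = (1-2p)/(p^2*(1-p)^2).
p = 0.67, 1-2p = -0.34, p^2 = 0.4489, (1-p)^2 = 0.1089.
T = -0.34/(0.4489 * 0.1089) = -6.955069.
In the p-coordinate, Gamma^(alpha) = Gamma^(0) - (alpha/2)*T with Gamma^(0) = (1/2)*g'(p) = -T/2,
so Gamma^(alpha) = -((1+alpha)/2)*T.
alpha = -1, -(1+alpha)/2 = 0.0.
Gamma = 0.0 * -6.955069 = 0.0000

0.0000


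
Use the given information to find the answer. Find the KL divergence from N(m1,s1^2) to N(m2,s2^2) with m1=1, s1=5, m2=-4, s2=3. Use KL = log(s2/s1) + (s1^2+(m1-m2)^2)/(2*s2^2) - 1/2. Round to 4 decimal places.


KL divergence between normal distributions:
KL = log(s2/s1) + (s1^2 + (m1-m2)^2)/(2*s2^2) - 1/2.
log(3/5) = -0.510826.
(5^2 + (1--4)^2)/(2*3^2) = (25 + 25)/18 = 2.777778.
KL = -0.510826 + 2.777778 - 0.5 = 1.7670

1.7670


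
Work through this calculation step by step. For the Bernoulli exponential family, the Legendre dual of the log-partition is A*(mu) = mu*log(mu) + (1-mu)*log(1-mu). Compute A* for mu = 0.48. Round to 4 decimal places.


Legendre transform for Bernoulli:
A*(mu) = mu*log(mu) + (1-mu)*log(1-mu).
mu = 0.48, 1-mu = 0.52.
mu*log(mu) = 0.48*log(0.48) = -0.352305.
(1-mu)*log(1-mu) = 0.52*log(0.52) = -0.340042.
A* = -0.352305 + -0.340042 = -0.6923

-0.6923


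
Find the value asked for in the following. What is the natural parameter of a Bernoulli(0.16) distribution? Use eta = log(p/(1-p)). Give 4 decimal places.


Natural parameter for Bernoulli: eta = log(p/(1-p)).
p = 0.16, 1-p = 0.84.
p/(1-p) = 0.190476.
eta = log(0.190476) = -1.6582

-1.6582


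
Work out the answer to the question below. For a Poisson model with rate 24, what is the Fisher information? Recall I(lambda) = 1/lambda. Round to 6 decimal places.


Fisher information for Poisson: I(lambda) = 1/lambda.
lambda = 24.
I(lambda) = 1/24 = 0.041667

0.041667


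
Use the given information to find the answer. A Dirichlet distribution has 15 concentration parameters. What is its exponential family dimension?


Exponential family dimension calculation:
Dirichlet with 15 components has 15 natural parameters.

15


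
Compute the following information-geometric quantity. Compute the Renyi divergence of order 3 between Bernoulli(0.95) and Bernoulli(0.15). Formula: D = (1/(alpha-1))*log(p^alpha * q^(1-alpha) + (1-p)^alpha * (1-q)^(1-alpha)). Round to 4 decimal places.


Renyi divergence of order alpha between Bernoulli distributions:
D = (1/(alpha-1))*log(p^alpha * q^(1-alpha) + (1-p)^alpha * (1-q)^(1-alpha)).
alpha = 3, p = 0.95, q = 0.15.
p^alpha * q^(1-alpha) = 0.95^3 * 0.15^-2 = 38.105556.
(1-p)^alpha * (1-q)^(1-alpha) = 0.05^3 * 0.85^-2 = 0.000173.
sum = 38.105556 + 0.000173 = 38.105729.
D = (1/2)*log(38.105729) = 1.8202

1.8202


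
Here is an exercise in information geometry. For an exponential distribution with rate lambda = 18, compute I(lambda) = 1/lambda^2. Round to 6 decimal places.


Fisher information for exponential: I(lambda) = 1/lambda^2.
lambda = 18, lambda^2 = 324.
I = 1/324 = 0.003086

0.003086


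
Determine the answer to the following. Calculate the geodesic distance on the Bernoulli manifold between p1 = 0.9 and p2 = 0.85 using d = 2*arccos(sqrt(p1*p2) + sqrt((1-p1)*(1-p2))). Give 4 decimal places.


Geodesic distance on Bernoulli manifold:
d(p1,p2) = 2*arccos(sqrt(p1*p2) + sqrt((1-p1)*(1-p2))).
sqrt(p1*p2) = sqrt(0.9*0.85) = 0.874643.
sqrt((1-p1)*(1-p2)) = sqrt(0.1*0.15) = 0.122474.
arg = 0.874643 + 0.122474 = 0.997117.
d = 2*arccos(0.997117) = 0.1519

0.1519


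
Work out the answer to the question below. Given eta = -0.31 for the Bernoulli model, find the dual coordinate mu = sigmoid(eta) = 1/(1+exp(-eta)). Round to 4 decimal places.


Dual coordinate (expectation parameter) for Bernoulli:
mu = 1/(1+exp(-eta)).
eta = -0.31.
exp(-eta) = exp(0.31) = 1.363425.
mu = 1/(1+1.363425) = 0.4231

0.4231


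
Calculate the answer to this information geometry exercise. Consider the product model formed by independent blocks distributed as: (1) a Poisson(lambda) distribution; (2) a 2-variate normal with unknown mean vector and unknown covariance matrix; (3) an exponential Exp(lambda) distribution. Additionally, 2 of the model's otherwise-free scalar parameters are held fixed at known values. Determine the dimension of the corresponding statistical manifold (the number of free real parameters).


The dimension of a statistical manifold equals the number of free
(independent) real parameters of the model. For a product of independent
blocks the parameter counts add.
- Poisson (lambda): 1.
- 2-variate normal: 2 (mean) + 2*3/2 = 3 (symmetric covariance) = 5.
- exponential (lambda): 1.
Total = 1 + 5 + 1 = 7.
2 parameter(s) fixed at known values: 7 - 2 = 5.
Dimension = 5

5


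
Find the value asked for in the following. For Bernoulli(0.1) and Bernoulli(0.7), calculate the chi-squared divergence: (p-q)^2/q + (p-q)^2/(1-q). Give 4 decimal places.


Chi-squared divergence between Bernoulli distributions:
chi^2 = (p-q)^2/q + (p-q)^2/(1-q).
p = 0.1, q = 0.7, p-q = -0.6.
(p-q)^2 = 0.36.
term1 = 0.36/0.7 = 0.514286.
term2 = 0.36/0.3 = 1.2.
chi^2 = 0.514286 + 1.2 = 1.7143

1.7143


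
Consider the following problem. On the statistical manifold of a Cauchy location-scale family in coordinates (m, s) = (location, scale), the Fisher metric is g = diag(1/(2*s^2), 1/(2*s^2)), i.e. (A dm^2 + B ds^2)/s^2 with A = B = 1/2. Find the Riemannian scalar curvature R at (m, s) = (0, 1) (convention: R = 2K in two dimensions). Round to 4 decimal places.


The metric has the form g = (A dm^2 + B ds^2)/s^2 with A = 1/2, B = 1/2.
Substitute u = sqrt(A/B)*m: g = B*(du^2 + ds^2)/s^2, i.e. B times the
Poincare upper half-plane metric, which has constant Gaussian curvature -1.
Scaling a 2D metric by a constant c divides the Gaussian curvature by c,
so K = -1/B = -1/(1/2) = -2.0000 everywhere (the point (m, s) = (0, 1) is irrelevant:
the curvature is constant).
Scalar curvature in dimension 2: R = 2K = -2/(1/2) = -4.0000.

-4.0000


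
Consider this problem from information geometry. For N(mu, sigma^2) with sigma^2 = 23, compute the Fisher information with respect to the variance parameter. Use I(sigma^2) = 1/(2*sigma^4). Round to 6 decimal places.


Fisher information for variance: I(sigma^2) = 1/(2*sigma^4).
sigma^2 = 23, so sigma^4 = 529.
I = 1/(2*529) = 1/1058 = 0.000945

0.000945
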